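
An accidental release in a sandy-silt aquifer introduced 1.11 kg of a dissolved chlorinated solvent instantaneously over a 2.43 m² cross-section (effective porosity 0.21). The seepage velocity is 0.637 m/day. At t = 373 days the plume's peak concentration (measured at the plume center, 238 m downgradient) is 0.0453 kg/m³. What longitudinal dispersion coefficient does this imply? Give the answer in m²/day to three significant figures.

At the plume center C_max = M/(n_e·A·√(4πDt)), so D = M²/(4πt·(n_e·A·C_max)²).
n_e·A·C_max = 0.21 × 2.43 × 0.0453 = 0.02312 kg/m.
D = 1.11²/(4π × 373 × 0.02312²) = 0.492 m²/day.

0.492 m²/day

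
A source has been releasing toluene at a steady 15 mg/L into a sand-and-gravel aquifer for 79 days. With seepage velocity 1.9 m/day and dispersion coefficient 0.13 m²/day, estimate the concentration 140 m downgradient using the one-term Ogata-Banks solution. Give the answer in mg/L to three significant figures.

For a continuous step input, C/C₀ ≈ ½·erfc((x−vt)/(2√(Dt))).
vt = 1.9 × 79 = 150.1 m and 2√(Dt) = 2√(0.13 × 79) = 6.409 m.
Argument (x−vt)/(2√(Dt)) = (140 − 150.1)/6.409 = -1.576; ½·erfc(-1.576) = 0.9871.
C = 15 × 0.9871 = 14.8 mg/L.

14.8 mg/L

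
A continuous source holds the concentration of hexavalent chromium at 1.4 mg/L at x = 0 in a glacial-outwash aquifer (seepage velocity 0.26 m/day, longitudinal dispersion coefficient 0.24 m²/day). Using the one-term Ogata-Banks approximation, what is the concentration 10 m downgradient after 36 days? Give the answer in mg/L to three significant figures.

For a continuous step input, C/C₀ ≈ ½·erfc((x−vt)/(2√(Dt))).
vt = 0.26 × 36 = 9.36 m and 2√(Dt) = 2√(0.24 × 36) = 5.879 m.
Argument (x−vt)/(2√(Dt)) = (10 − 9.36)/5.879 = 0.1089; ½·erfc(0.1089) = 0.4388.
C = 1.4 × 0.4388 = 0.614 mg/L.

0.614 mg/L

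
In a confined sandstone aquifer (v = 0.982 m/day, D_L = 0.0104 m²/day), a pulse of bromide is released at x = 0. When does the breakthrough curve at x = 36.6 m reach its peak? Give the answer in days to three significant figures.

For the 1D instantaneous-source solution, setting ∂C/∂t = 0 at fixed x gives v²t² + 2Dt − x² = 0, so t = (√(D² + v²x²) − D)/v².
√(D² + v²x²) = √(0.0104² + 0.982² × 36.6²) = 35.94; v² = 0.964324.
t = (35.94 − 0.0104)/0.964324 = 37.3 days (vs. the pure-advection estimate x/v = 37.3 d).

37.3 days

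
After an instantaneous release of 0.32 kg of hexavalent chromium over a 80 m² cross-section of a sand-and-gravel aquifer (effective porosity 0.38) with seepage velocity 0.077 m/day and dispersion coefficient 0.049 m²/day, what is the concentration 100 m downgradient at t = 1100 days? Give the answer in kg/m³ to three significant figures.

0.000137 kg/m³

For an instantaneous plane source, C(x,t) = M/(n_e·A·√(4πDt)) · exp(−(x−vt)²/(4Dt)), with n_e·A the pore (flow) area.
Plume center vt = 0.077 × 1100 = 84.7 m, so the well at 100 m is 15.3 m downgradient of the peak.
√(4πDt) = 26.03 m, giving peak height M/(n_e·A·√(4πDt)) = 0.32/(0.38 × 80 × 26.03) = 0.0004044 kg/m³.
(x−vt)²/(4Dt) = (15.3)²/(4 × 0.049 × 1100) = 1.086; exp(−1.086) = 0.3376.
C = 0.0004044 × 0.3376 = 0.000137 kg/m³.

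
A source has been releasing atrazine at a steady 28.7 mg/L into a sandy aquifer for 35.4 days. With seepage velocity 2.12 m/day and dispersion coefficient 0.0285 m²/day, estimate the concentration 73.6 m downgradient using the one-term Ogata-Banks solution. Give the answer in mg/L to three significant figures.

For a continuous step input, C/C₀ ≈ ½·erfc((x−vt)/(2√(Dt))).
vt = 2.12 × 35.4 = 75.048 m and 2√(Dt) = 2√(0.0285 × 35.4) = 2.009 m.
Argument (x−vt)/(2√(Dt)) = (73.6 − 75.048)/2.009 = -0.7208; ½·erfc(-0.7208) = 0.8460.
C = 28.7 × 0.8460 = 24.3 mg/L.

24.3 mg/L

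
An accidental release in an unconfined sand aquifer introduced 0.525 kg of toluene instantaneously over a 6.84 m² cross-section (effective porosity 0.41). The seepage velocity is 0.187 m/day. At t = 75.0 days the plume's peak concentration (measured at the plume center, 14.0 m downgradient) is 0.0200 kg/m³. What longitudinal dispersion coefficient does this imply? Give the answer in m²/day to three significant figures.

At the plume center C_max = M/(n_e·A·√(4πDt)), so D = M²/(4πt·(n_e·A·C_max)²).
n_e·A·C_max = 0.41 × 6.84 × 0.0200 = 0.05609 kg/m.
D = 0.525²/(4π × 75.0 × 0.05609²) = 0.0930 m²/day.

0.0930 m²/day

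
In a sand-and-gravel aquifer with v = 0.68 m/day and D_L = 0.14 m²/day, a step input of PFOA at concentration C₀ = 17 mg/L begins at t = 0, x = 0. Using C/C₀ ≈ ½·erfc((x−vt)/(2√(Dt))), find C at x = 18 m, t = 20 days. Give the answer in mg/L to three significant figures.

0.535 mg/L

For a continuous step input, C/C₀ ≈ ½·erfc((x−vt)/(2√(Dt))).
vt = 0.68 × 20 = 13.6 m and 2√(Dt) = 2√(0.14 × 20) = 3.347 m.
Argument (x−vt)/(2√(Dt)) = (18 − 13.6)/3.347 = 1.315; ½·erfc(1.315) = 0.03146.
C = 17 × 0.03146 = 0.535 mg/L.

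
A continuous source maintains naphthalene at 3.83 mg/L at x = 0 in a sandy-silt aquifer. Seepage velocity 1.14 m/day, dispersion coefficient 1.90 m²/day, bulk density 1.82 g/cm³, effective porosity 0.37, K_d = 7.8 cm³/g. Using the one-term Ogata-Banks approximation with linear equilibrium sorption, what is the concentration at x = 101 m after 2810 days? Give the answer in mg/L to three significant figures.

Retardation factor R = 1 + ρ_b·K_d/n = 1 + 1.82 × 7.8/0.37 = 39.37.
Sorption retards both mechanisms: v_R = v/R = 0.02896 m/day, D_R = D/R = 0.04826 m²/day.
v_R·t = 0.02896 × 2810 = 81.3776 m; 2√(D_R t) = 23.29 m; argument = (101 − 81.3776)/23.29 = 0.8425.
C = C₀ × ½·erfc(0.8425) = 3.83 × 0.1167 = 0.447 mg/L.

0.447 mg/L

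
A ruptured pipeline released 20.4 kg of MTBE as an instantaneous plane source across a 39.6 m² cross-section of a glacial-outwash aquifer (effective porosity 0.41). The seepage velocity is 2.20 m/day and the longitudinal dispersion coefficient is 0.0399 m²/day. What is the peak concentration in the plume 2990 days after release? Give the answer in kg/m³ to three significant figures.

The peak of an instantaneous 1D plume sits at x = vt; there the Gaussian factor is 1 and C_max = M/(n_e·A·√(4πDt)), where n_e·A is the pore area the mass is dissolved in.
√(4πDt) = √(4π × 0.0399 × 2990) = 38.72 m, so C_max = 20.4/(0.41 × 39.6 × 38.72) = 0.0325 kg/m³.

0.0325 kg/m³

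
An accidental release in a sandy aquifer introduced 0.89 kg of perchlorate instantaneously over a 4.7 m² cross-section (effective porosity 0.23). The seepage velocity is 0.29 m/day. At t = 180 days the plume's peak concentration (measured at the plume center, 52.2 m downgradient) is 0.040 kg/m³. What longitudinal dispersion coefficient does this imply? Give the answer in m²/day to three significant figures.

0.187 m²/day

At the plume center C_max = M/(n_e·A·√(4πDt)), so D = M²/(4πt·(n_e·A·C_max)²).
n_e·A·C_max = 0.23 × 4.7 × 0.040 = 0.04324 kg/m.
D = 0.89²/(4π × 180 × 0.04324²) = 0.187 m²/day.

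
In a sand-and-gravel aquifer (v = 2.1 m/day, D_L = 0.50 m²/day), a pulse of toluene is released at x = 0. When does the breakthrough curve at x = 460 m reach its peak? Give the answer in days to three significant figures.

219 days

For the 1D instantaneous-source solution, setting ∂C/∂t = 0 at fixed x gives v²t² + 2Dt − x² = 0, so t = (√(D² + v²x²) − D)/v².
√(D² + v²x²) = √(0.50² + 2.1² × 460²) = 966.0; v² = 4.41.
t = (966.0 − 0.50)/4.41 = 219 days (vs. the pure-advection estimate x/v = 219 d).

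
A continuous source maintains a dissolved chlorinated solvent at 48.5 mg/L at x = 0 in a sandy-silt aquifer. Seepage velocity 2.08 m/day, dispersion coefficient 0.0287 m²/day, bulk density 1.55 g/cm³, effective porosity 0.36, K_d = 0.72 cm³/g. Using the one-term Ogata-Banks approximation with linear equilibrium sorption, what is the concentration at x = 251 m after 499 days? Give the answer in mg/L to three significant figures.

Retardation factor R = 1 + ρ_b·K_d/n = 1 + 1.55 × 0.72/0.36 = 4.100.
Sorption retards both mechanisms: v_R = v/R = 0.5073 m/day, D_R = D/R = 0.007000 m²/day.
v_R·t = 0.5073 × 499 = 253.1427 m; 2√(D_R t) = 3.738 m; argument = (251 − 253.1427)/3.738 = -0.5732.
C = C₀ × ½·erfc(-0.5732) = 48.5 × 0.7912 = 38.4 mg/L.

38.4 mg/L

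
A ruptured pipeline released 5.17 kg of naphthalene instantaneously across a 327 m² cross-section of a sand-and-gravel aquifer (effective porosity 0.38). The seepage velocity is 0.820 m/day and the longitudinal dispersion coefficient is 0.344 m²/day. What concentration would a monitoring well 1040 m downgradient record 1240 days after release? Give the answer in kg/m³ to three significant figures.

For an instantaneous plane source, C(x,t) = M/(n_e·A·√(4πDt)) · exp(−(x−vt)²/(4Dt)), with n_e·A the pore (flow) area.
Plume center vt = 0.820 × 1240 = 1016.8 m, so the well at 1040 m is 23.2 m downgradient of the peak.
√(4πDt) = 73.21 m, giving peak height M/(n_e·A·√(4πDt)) = 5.17/(0.38 × 327 × 73.21) = 0.0005683 kg/m³.
(x−vt)²/(4Dt) = (23.2)²/(4 × 0.344 × 1240) = 0.3155; exp(−0.3155) = 0.7294.
C = 0.0005683 × 0.7294 = 0.000415 kg/m³.

0.000415 kg/m³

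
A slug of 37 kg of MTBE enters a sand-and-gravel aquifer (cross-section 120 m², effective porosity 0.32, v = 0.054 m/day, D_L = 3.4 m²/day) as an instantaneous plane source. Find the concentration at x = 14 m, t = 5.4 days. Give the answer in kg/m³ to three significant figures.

0.00491 kg/m³

For an instantaneous plane source, C(x,t) = M/(n_e·A·√(4πDt)) · exp(−(x−vt)²/(4Dt)), with n_e·A the pore (flow) area.
Plume center vt = 0.054 × 5.4 = 0.2916 m, so the well at 14 m is 13.7084 m downgradient of the peak.
√(4πDt) = 15.19 m, giving peak height M/(n_e·A·√(4πDt)) = 37/(0.32 × 120 × 15.19) = 0.06343 kg/m³.
(x−vt)²/(4Dt) = (13.7084)²/(4 × 3.4 × 5.4) = 2.559; exp(−2.559) = 0.07738.
C = 0.06343 × 0.07738 = 0.00491 kg/m³.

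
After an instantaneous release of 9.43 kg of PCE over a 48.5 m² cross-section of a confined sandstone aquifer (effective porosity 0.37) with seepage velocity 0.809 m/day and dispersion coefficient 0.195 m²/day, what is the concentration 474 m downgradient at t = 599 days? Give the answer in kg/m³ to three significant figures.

For an instantaneous plane source, C(x,t) = M/(n_e·A·√(4πDt)) · exp(−(x−vt)²/(4Dt)), with n_e·A the pore (flow) area.
Plume center vt = 0.809 × 599 = 484.591 m, so the well at 474 m is 10.591 m upgradient of the peak.
√(4πDt) = 38.31 m, giving peak height M/(n_e·A·√(4πDt)) = 9.43/(0.37 × 48.5 × 38.31) = 0.01372 kg/m³.
(x−vt)²/(4Dt) = (-10.591)²/(4 × 0.195 × 599) = 0.2401; exp(−0.2401) = 0.7865.
C = 0.01372 × 0.7865 = 0.0108 kg/m³.

0.0108 kg/m³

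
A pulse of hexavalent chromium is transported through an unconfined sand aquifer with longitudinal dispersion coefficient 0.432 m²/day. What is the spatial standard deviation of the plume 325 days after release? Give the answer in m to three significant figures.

16.8 m

Dispersive spreading gives a Gaussian with σ² = 2Dt; advection only shifts the center.
σ = √(2 × 0.432 × 325) = 16.8 m.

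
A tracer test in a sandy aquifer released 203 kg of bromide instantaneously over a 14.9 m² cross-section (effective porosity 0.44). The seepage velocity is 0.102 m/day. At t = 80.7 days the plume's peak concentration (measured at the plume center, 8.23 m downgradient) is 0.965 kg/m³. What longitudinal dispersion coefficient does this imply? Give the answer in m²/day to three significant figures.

At the plume center C_max = M/(n_e·A·√(4πDt)), so D = M²/(4πt·(n_e·A·C_max)²).
n_e·A·C_max = 0.44 × 14.9 × 0.965 = 6.327 kg/m.
D = 203²/(4π × 80.7 × 6.327²) = 1.02 m²/day.

1.02 m²/day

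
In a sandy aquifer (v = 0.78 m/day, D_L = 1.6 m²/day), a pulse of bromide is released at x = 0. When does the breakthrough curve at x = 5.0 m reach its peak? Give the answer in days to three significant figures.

For the 1D instantaneous-source solution, setting ∂C/∂t = 0 at fixed x gives v²t² + 2Dt − x² = 0, so t = (√(D² + v²x²) − D)/v².
√(D² + v²x²) = √(1.6² + 0.78² × 5.0²) = 4.215; v² = 0.6084.
t = (4.215 − 1.6)/0.6084 = 4.30 days (vs. the pure-advection estimate x/v = 6.41 d).

4.30 days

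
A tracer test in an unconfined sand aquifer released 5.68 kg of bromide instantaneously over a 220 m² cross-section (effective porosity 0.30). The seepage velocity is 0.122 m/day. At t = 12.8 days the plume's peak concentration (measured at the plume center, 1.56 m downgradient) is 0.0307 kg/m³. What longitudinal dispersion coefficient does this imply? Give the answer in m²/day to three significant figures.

At the plume center C_max = M/(n_e·A·√(4πDt)), so D = M²/(4πt·(n_e·A·C_max)²).
n_e·A·C_max = 0.30 × 220 × 0.0307 = 2.026 kg/m.
D = 5.68²/(4π × 12.8 × 2.026²) = 0.0489 m²/day.

0.0489 m²/day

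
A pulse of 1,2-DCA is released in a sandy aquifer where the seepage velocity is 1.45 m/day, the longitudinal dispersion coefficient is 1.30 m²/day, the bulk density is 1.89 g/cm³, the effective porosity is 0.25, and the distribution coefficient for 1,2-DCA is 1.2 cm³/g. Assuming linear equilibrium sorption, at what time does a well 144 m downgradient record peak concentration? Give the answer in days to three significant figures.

Retardation factor R = 1 + ρ_b·K_d/n = 1 + 1.89 × 1.2/0.25 = 10.07.
Sorption retards both mechanisms: v_R = v/R = 0.1440 m/day, D_R = D/R = 0.1291 m²/day.
Peak time from v_R²t² + 2D_R t − x² = 0: t = (√(D_R² + v_R²x²) − D_R)/v_R².
√(D_R² + v_R²x²) = √(0.1291² + 0.1440² × 144²) = 20.74; v_R² = 0.02074.
t = (20.74 − 0.1291)/0.02074 = 994 days.

994 days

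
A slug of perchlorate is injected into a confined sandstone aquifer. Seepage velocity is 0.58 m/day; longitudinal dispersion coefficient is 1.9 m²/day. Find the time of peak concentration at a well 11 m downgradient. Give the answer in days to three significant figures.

14.1 days

For the 1D instantaneous-source solution, setting ∂C/∂t = 0 at fixed x gives v²t² + 2Dt − x² = 0, so t = (√(D² + v²x²) − D)/v².
√(D² + v²x²) = √(1.9² + 0.58² × 11²) = 6.657; v² = 0.3364.
t = (6.657 − 1.9)/0.3364 = 14.1 days (vs. the pure-advection estimate x/v = 19.0 d).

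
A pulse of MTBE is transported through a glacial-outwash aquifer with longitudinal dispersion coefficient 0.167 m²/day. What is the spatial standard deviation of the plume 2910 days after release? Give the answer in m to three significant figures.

Dispersive spreading gives a Gaussian with σ² = 2Dt; advection only shifts the center.
σ = √(2 × 0.167 × 2910) = 31.2 m.

31.2 m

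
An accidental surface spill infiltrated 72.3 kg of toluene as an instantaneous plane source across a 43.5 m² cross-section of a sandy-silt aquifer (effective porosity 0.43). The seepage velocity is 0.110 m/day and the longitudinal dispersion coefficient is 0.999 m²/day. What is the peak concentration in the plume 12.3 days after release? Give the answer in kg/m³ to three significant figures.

The peak of an instantaneous 1D plume sits at x = vt; there the Gaussian factor is 1 and C_max = M/(n_e·A·√(4πDt)), where n_e·A is the pore area the mass is dissolved in.
√(4πDt) = √(4π × 0.999 × 12.3) = 12.43 m, so C_max = 72.3/(0.43 × 43.5 × 12.43) = 0.311 kg/m³.

0.311 kg/m³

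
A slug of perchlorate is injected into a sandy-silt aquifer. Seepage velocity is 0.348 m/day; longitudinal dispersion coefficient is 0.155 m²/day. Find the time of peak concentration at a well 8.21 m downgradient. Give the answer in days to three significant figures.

22.3 days

For the 1D instantaneous-source solution, setting ∂C/∂t = 0 at fixed x gives v²t² + 2Dt − x² = 0, so t = (√(D² + v²x²) − D)/v².
√(D² + v²x²) = √(0.155² + 0.348² × 8.21²) = 2.861; v² = 0.121104.
t = (2.861 − 0.155)/0.121104 = 22.3 days (vs. the pure-advection estimate x/v = 23.6 d).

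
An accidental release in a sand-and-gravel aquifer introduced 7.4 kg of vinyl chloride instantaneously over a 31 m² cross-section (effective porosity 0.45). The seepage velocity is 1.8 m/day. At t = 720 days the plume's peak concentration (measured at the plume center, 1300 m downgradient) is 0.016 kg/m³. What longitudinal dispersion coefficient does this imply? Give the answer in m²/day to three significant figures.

0.121 m²/day

At the plume center C_max = M/(n_e·A·√(4πDt)), so D = M²/(4πt·(n_e·A·C_max)²).
n_e·A·C_max = 0.45 × 31 × 0.016 = 0.2232 kg/m.
D = 7.4²/(4π × 720 × 0.2232²) = 0.121 m²/day.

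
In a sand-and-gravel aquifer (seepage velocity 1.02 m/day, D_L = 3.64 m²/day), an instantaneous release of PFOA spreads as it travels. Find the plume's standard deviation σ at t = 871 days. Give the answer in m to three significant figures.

Dispersive spreading gives a Gaussian with σ² = 2Dt; advection only shifts the center.
σ = √(2 × 3.64 × 871) = 79.6 m.

79.6 m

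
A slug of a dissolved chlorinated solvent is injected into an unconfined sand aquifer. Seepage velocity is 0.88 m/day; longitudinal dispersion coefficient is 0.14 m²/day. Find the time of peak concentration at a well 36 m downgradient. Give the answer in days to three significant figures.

For the 1D instantaneous-source solution, setting ∂C/∂t = 0 at fixed x gives v²t² + 2Dt − x² = 0, so t = (√(D² + v²x²) − D)/v².
√(D² + v²x²) = √(0.14² + 0.88² × 36²) = 31.68; v² = 0.7744.
t = (31.68 − 0.14)/0.7744 = 40.7 days (vs. the pure-advection estimate x/v = 40.9 d).

40.7 days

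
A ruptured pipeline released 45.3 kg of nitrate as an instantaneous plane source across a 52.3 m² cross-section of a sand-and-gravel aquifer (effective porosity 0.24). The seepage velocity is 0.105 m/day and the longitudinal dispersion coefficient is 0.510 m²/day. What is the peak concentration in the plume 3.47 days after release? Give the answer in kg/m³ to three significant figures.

0.765 kg/m³

The peak of an instantaneous 1D plume sits at x = vt; there the Gaussian factor is 1 and C_max = M/(n_e·A·√(4πDt)), where n_e·A is the pore area the mass is dissolved in.
√(4πDt) = √(4π × 0.510 × 3.47) = 4.716 m, so C_max = 45.3/(0.24 × 52.3 × 4.716) = 0.765 kg/m³.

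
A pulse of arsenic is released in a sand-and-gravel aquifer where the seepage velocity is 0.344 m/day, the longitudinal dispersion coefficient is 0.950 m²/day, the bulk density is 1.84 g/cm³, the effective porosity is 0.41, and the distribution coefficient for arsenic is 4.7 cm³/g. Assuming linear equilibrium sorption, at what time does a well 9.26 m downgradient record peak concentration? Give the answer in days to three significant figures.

443 days

Retardation factor R = 1 + ρ_b·K_d/n = 1 + 1.84 × 4.7/0.41 = 22.09.
Sorption retards both mechanisms: v_R = v/R = 0.01557 m/day, D_R = D/R = 0.04301 m²/day.
Peak time from v_R²t² + 2D_R t − x² = 0: t = (√(D_R² + v_R²x²) − D_R)/v_R².
√(D_R² + v_R²x²) = √(0.04301² + 0.01557² × 9.26²) = 0.1505; v_R² = 0.0002424.
t = (0.1505 − 0.04301)/0.0002424 = 443 days.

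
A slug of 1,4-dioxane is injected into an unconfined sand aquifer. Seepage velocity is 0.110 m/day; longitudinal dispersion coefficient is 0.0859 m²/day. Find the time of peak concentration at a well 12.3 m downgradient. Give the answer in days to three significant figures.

For the 1D instantaneous-source solution, setting ∂C/∂t = 0 at fixed x gives v²t² + 2Dt − x² = 0, so t = (√(D² + v²x²) − D)/v².
√(D² + v²x²) = √(0.0859² + 0.110² × 12.3²) = 1.356; v² = 0.0121.
t = (1.356 − 0.0859)/0.0121 = 105 days (vs. the pure-advection estimate x/v = 112 d).

105 days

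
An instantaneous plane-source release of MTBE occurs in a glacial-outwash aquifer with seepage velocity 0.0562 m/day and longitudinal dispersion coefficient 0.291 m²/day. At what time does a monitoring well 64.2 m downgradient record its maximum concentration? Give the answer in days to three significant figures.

1050 days

For the 1D instantaneous-source solution, setting ∂C/∂t = 0 at fixed x gives v²t² + 2Dt − x² = 0, so t = (√(D² + v²x²) − D)/v².
√(D² + v²x²) = √(0.291² + 0.0562² × 64.2²) = 3.620; v² = 0.00315844.
t = (3.620 − 0.291)/0.00315844 = 1050 days (vs. the pure-advection estimate x/v = 1140 d).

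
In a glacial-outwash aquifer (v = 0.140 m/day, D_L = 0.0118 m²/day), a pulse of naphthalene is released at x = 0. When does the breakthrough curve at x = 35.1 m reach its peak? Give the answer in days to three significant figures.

250 days

For the 1D instantaneous-source solution, setting ∂C/∂t = 0 at fixed x gives v²t² + 2Dt − x² = 0, so t = (√(D² + v²x²) − D)/v².
√(D² + v²x²) = √(0.0118² + 0.140² × 35.1²) = 4.914; v² = 0.0196.
t = (4.914 − 0.0118)/0.0196 = 250 days (vs. the pure-advection estimate x/v = 251 d).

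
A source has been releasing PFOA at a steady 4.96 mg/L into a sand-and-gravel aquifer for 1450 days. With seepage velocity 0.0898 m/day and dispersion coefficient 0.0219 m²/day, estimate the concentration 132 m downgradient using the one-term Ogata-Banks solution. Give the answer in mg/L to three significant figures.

For a continuous step input, C/C₀ ≈ ½·erfc((x−vt)/(2√(Dt))).
vt = 0.0898 × 1450 = 130.21 m and 2√(Dt) = 2√(0.0219 × 1450) = 11.27 m.
Argument (x−vt)/(2√(Dt)) = (132 − 130.21)/11.27 = 0.1588; ½·erfc(0.1588) = 0.4112.
C = 4.96 × 0.4112 = 2.04 mg/L.

2.04 mg/L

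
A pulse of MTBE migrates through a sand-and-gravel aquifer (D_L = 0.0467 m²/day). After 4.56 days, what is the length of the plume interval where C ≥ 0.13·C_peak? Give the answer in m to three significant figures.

2.64 m

The plume is Gaussian with σ = √(2Dt) = √(2 × 0.0467 × 4.56) = 0.6526 m.
C/C_peak = exp(−Δx²/(2σ²)) = 0.13 ⇒ Δx = σ·√(−2 ln 0.13) = 0.6526 × 2.020 = 1.318 m.
Width = 2Δx = 2.64 m.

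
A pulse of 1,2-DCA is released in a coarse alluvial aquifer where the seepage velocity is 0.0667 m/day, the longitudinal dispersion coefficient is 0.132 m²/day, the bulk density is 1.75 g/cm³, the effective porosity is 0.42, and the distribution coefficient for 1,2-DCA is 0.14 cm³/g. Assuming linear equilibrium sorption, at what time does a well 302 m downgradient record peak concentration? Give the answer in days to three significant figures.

Retardation factor R = 1 + ρ_b·K_d/n = 1 + 1.75 × 0.14/0.42 = 1.583.
Sorption retards both mechanisms: v_R = v/R = 0.04214 m/day, D_R = D/R = 0.08339 m²/day.
Peak time from v_R²t² + 2D_R t − x² = 0: t = (√(D_R² + v_R²x²) − D_R)/v_R².
√(D_R² + v_R²x²) = √(0.08339² + 0.04214² × 302²) = 12.73; v_R² = 0.001776.
t = (12.73 − 0.08339)/0.001776 = 7120 days.

7120 days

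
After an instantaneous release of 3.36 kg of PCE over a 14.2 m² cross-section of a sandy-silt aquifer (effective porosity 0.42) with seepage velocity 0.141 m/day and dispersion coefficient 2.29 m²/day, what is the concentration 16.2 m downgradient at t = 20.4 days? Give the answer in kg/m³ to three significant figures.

0.00899 kg/m³

For an instantaneous plane source, C(x,t) = M/(n_e·A·√(4πDt)) · exp(−(x−vt)²/(4Dt)), with n_e·A the pore (flow) area.
Plume center vt = 0.141 × 20.4 = 2.8764 m, so the well at 16.2 m is 13.3236 m downgradient of the peak.
√(4πDt) = 24.23 m, giving peak height M/(n_e·A·√(4πDt)) = 3.36/(0.42 × 14.2 × 24.23) = 0.02325 kg/m³.
(x−vt)²/(4Dt) = (13.3236)²/(4 × 2.29 × 20.4) = 0.9500; exp(−0.9500) = 0.3867.
C = 0.02325 × 0.3867 = 0.00899 kg/m³.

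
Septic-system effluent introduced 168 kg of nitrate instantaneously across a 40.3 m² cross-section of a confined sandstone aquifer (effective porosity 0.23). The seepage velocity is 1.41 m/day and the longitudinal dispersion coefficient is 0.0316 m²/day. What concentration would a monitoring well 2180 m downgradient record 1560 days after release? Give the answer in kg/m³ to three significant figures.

For an instantaneous plane source, C(x,t) = M/(n_e·A·√(4πDt)) · exp(−(x−vt)²/(4Dt)), with n_e·A the pore (flow) area.
Plume center vt = 1.41 × 1560 = 2199.6 m, so the well at 2180 m is 19.6 m upgradient of the peak.
√(4πDt) = 24.89 m, giving peak height M/(n_e·A·√(4πDt)) = 168/(0.23 × 40.3 × 24.89) = 0.7282 kg/m³.
(x−vt)²/(4Dt) = (-19.6)²/(4 × 0.0316 × 1560) = 1.948; exp(−1.948) = 0.1426.
C = 0.7282 × 0.1426 = 0.104 kg/m³.

0.104 kg/m³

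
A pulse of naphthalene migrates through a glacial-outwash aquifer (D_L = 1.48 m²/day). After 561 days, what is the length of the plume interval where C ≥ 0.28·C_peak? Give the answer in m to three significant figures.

130 m

The plume is Gaussian with σ = √(2Dt) = √(2 × 1.48 × 561) = 40.75 m.
C/C_peak = exp(−Δx²/(2σ²)) = 0.28 ⇒ Δx = σ·√(−2 ln 0.28) = 40.75 × 1.596 = 65.04 m.
Width = 2Δx = 130 m.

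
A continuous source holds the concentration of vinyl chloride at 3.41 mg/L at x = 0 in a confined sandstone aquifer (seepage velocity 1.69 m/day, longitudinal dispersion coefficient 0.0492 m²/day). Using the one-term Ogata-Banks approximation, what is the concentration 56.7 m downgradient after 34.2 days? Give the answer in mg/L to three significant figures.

For a continuous step input, C/C₀ ≈ ½·erfc((x−vt)/(2√(Dt))).
vt = 1.69 × 34.2 = 57.798 m and 2√(Dt) = 2√(0.0492 × 34.2) = 2.594 m.
Argument (x−vt)/(2√(Dt)) = (56.7 − 57.798)/2.594 = -0.4233; ½·erfc(-0.4233) = 0.7253.
C = 3.41 × 0.7253 = 2.47 mg/L.

2.47 mg/L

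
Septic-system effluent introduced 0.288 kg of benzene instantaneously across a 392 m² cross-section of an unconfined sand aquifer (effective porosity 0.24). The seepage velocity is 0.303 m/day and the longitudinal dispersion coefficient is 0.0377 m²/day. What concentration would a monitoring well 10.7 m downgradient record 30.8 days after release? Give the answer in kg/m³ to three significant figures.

For an instantaneous plane source, C(x,t) = M/(n_e·A·√(4πDt)) · exp(−(x−vt)²/(4Dt)), with n_e·A the pore (flow) area.
Plume center vt = 0.303 × 30.8 = 9.3324 m, so the well at 10.7 m is 1.3676 m downgradient of the peak.
√(4πDt) = 3.820 m, giving peak height M/(n_e·A·√(4πDt)) = 0.288/(0.24 × 392 × 3.820) = 0.0008014 kg/m³.
(x−vt)²/(4Dt) = (1.3676)²/(4 × 0.0377 × 30.8) = 0.4027; exp(−0.4027) = 0.6685.
C = 0.0008014 × 0.6685 = 0.000536 kg/m³.

0.000536 kg/m³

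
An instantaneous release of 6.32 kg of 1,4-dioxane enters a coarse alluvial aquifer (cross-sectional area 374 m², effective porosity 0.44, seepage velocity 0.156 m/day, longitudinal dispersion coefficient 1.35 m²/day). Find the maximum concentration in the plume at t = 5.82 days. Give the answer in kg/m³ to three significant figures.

0.00387 kg/m³

The peak of an instantaneous 1D plume sits at x = vt; there the Gaussian factor is 1 and C_max = M/(n_e·A·√(4πDt)), where n_e·A is the pore area the mass is dissolved in.
√(4πDt) = √(4π × 1.35 × 5.82) = 9.936 m, so C_max = 6.32/(0.44 × 374 × 9.936) = 0.00387 kg/m³.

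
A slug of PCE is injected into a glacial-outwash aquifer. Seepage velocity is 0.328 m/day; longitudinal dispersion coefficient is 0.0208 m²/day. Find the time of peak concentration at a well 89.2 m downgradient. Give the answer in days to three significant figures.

For the 1D instantaneous-source solution, setting ∂C/∂t = 0 at fixed x gives v²t² + 2Dt − x² = 0, so t = (√(D² + v²x²) − D)/v².
√(D² + v²x²) = √(0.0208² + 0.328² × 89.2²) = 29.26; v² = 0.107584.
t = (29.26 − 0.0208)/0.107584 = 272 days (vs. the pure-advection estimate x/v = 272 d).

272 days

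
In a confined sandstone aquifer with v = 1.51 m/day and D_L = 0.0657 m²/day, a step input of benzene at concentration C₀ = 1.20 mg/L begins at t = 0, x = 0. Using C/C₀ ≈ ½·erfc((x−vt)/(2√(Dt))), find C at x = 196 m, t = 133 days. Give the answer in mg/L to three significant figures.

1.05 mg/L

For a continuous step input, C/C₀ ≈ ½·erfc((x−vt)/(2√(Dt))).
vt = 1.51 × 133 = 200.83 m and 2√(Dt) = 2√(0.0657 × 133) = 5.912 m.
Argument (x−vt)/(2√(Dt)) = (196 − 200.83)/5.912 = -0.8170; ½·erfc(-0.8170) = 0.8760.
C = 1.20 × 0.8760 = 1.05 mg/L.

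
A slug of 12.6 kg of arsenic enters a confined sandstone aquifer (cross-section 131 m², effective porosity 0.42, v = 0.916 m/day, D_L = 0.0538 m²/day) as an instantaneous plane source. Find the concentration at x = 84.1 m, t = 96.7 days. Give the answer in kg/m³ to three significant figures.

For an instantaneous plane source, C(x,t) = M/(n_e·A·√(4πDt)) · exp(−(x−vt)²/(4Dt)), with n_e·A the pore (flow) area.
Plume center vt = 0.916 × 96.7 = 88.5772 m, so the well at 84.1 m is 4.4772 m upgradient of the peak.
√(4πDt) = 8.086 m, giving peak height M/(n_e·A·√(4πDt)) = 12.6/(0.42 × 131 × 8.086) = 0.02832 kg/m³.
(x−vt)²/(4Dt) = (-4.4772)²/(4 × 0.0538 × 96.7) = 0.9633; exp(−0.9633) = 0.3816.
C = 0.02832 × 0.3816 = 0.0108 kg/m³.

0.0108 kg/m³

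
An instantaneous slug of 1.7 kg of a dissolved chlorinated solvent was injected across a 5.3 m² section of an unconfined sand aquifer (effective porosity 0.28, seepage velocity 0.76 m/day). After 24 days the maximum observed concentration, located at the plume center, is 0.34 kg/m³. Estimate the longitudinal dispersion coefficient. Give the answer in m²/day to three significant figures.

At the plume center C_max = M/(n_e·A·√(4πDt)), so D = M²/(4πt·(n_e·A·C_max)²).
n_e·A·C_max = 0.28 × 5.3 × 0.34 = 0.5046 kg/m.
D = 1.7²/(4π × 24 × 0.5046²) = 0.0376 m²/day.

0.0376 m²/day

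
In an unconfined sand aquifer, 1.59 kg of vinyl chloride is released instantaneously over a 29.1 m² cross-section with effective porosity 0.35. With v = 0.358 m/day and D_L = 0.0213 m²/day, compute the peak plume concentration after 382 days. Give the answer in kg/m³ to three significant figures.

The peak of an instantaneous 1D plume sits at x = vt; there the Gaussian factor is 1 and C_max = M/(n_e·A·√(4πDt)), where n_e·A is the pore area the mass is dissolved in.
√(4πDt) = √(4π × 0.0213 × 382) = 10.11 m, so C_max = 1.59/(0.35 × 29.1 × 10.11) = 0.0154 kg/m³.

0.0154 kg/m³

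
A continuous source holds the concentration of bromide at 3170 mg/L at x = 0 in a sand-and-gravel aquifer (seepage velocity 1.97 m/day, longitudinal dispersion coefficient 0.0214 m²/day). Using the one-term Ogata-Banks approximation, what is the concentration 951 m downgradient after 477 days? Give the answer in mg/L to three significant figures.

For a continuous step input, C/C₀ ≈ ½·erfc((x−vt)/(2√(Dt))).
vt = 1.97 × 477 = 939.69 m and 2√(Dt) = 2√(0.0214 × 477) = 6.390 m.
Argument (x−vt)/(2√(Dt)) = (951 − 939.69)/6.390 = 1.770; ½·erfc(1.770) = 0.006155.
C = 3170 × 0.006155 = 19.5 mg/L.

19.5 mg/L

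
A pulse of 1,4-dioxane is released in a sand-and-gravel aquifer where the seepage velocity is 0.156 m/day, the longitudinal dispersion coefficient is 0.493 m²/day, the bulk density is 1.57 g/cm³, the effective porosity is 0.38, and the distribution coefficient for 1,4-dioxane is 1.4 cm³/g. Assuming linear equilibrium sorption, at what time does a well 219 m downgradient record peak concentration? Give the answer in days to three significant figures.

Retardation factor R = 1 + ρ_b·K_d/n = 1 + 1.57 × 1.4/0.38 = 6.784.
Sorption retards both mechanisms: v_R = v/R = 0.02300 m/day, D_R = D/R = 0.07267 m²/day.
Peak time from v_R²t² + 2D_R t − x² = 0: t = (√(D_R² + v_R²x²) − D_R)/v_R².
√(D_R² + v_R²x²) = √(0.07267² + 0.02300² × 219²) = 5.038; v_R² = 0.0005290.
t = (5.038 − 0.07267)/0.0005290 = 9390 days.

9390 days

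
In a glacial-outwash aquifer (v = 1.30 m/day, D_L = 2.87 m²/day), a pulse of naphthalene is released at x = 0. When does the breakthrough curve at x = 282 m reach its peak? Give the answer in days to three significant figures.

215 days

For the 1D instantaneous-source solution, setting ∂C/∂t = 0 at fixed x gives v²t² + 2Dt − x² = 0, so t = (√(D² + v²x²) − D)/v².
√(D² + v²x²) = √(2.87² + 1.30² × 282²) = 366.6; v² = 1.69.
t = (366.6 − 2.87)/1.69 = 215 days (vs. the pure-advection estimate x/v = 217 d).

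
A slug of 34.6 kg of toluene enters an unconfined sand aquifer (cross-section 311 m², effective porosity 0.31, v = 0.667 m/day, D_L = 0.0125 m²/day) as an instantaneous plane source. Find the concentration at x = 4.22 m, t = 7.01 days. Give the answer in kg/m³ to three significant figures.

0.189 kg/m³

For an instantaneous plane source, C(x,t) = M/(n_e·A·√(4πDt)) · exp(−(x−vt)²/(4Dt)), with n_e·A the pore (flow) area.
Plume center vt = 0.667 × 7.01 = 4.67567 m, so the well at 4.22 m is 0.45567 m upgradient of the peak.
√(4πDt) = 1.049 m, giving peak height M/(n_e·A·√(4πDt)) = 34.6/(0.31 × 311 × 1.049) = 0.3421 kg/m³.
(x−vt)²/(4Dt) = (-0.45567)²/(4 × 0.0125 × 7.01) = 0.5924; exp(−0.5924) = 0.5530.
C = 0.3421 × 0.5530 = 0.189 kg/m³.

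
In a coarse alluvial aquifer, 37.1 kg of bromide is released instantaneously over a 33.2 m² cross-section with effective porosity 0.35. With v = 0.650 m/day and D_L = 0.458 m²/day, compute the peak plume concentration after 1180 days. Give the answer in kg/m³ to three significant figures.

The peak of an instantaneous 1D plume sits at x = vt; there the Gaussian factor is 1 and C_max = M/(n_e·A·√(4πDt)), where n_e·A is the pore area the mass is dissolved in.
√(4πDt) = √(4π × 0.458 × 1180) = 82.41 m, so C_max = 37.1/(0.35 × 33.2 × 82.41) = 0.0387 kg/m³.

0.0387 kg/m³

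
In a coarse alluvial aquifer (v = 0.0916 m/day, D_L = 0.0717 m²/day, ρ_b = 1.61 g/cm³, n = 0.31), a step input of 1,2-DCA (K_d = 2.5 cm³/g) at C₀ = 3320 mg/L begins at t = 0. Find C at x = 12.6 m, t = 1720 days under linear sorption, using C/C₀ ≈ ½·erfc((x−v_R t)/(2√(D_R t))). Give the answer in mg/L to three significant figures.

Retardation factor R = 1 + ρ_b·K_d/n = 1 + 1.61 × 2.5/0.31 = 13.98.
Sorption retards both mechanisms: v_R = v/R = 0.006552 m/day, D_R = D/R = 0.005129 m²/day.
v_R·t = 0.006552 × 1720 = 11.26944 m; 2√(D_R t) = 5.940 m; argument = (12.6 − 11.26944)/5.940 = 0.2240.
C = C₀ × ½·erfc(0.2240) = 3320 × 0.3757 = 1250 mg/L.

1250 mg/L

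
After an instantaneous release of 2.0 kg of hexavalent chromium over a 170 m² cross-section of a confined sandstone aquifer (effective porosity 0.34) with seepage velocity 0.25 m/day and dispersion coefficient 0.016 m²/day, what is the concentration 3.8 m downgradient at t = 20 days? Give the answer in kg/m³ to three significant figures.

For an instantaneous plane source, C(x,t) = M/(n_e·A·√(4πDt)) · exp(−(x−vt)²/(4Dt)), with n_e·A the pore (flow) area.
Plume center vt = 0.25 × 20 = 5 m, so the well at 3.8 m is 1.2 m upgradient of the peak.
√(4πDt) = 2.005 m, giving peak height M/(n_e·A·√(4πDt)) = 2.0/(0.34 × 170 × 2.005) = 0.01726 kg/m³.
(x−vt)²/(4Dt) = (-1.2)²/(4 × 0.016 × 20) = 1.125; exp(−1.125) = 0.3247.
C = 0.01726 × 0.3247 = 0.00560 kg/m³.

0.00560 kg/m³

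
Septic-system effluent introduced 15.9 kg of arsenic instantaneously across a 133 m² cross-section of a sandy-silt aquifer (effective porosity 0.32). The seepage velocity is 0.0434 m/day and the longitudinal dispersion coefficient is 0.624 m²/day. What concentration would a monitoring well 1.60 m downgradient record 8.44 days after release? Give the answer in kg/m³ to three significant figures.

For an instantaneous plane source, C(x,t) = M/(n_e·A·√(4πDt)) · exp(−(x−vt)²/(4Dt)), with n_e·A the pore (flow) area.
Plume center vt = 0.0434 × 8.44 = 0.366296 m, so the well at 1.60 m is 1.233704 m downgradient of the peak.
√(4πDt) = 8.135 m, giving peak height M/(n_e·A·√(4πDt)) = 15.9/(0.32 × 133 × 8.135) = 0.04592 kg/m³.
(x−vt)²/(4Dt) = (1.233704)²/(4 × 0.624 × 8.44) = 0.07225; exp(−0.07225) = 0.9303.
C = 0.04592 × 0.9303 = 0.0427 kg/m³.

0.0427 kg/m³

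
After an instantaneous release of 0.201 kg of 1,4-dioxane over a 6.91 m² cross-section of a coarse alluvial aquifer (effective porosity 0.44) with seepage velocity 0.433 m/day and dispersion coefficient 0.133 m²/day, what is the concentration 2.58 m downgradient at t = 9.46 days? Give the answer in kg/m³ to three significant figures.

0.0105 kg/m³

For an instantaneous plane source, C(x,t) = M/(n_e·A·√(4πDt)) · exp(−(x−vt)²/(4Dt)), with n_e·A the pore (flow) area.
Plume center vt = 0.433 × 9.46 = 4.09618 m, so the well at 2.58 m is 1.51618 m upgradient of the peak.
√(4πDt) = 3.976 m, giving peak height M/(n_e·A·√(4πDt)) = 0.201/(0.44 × 6.91 × 3.976) = 0.01663 kg/m³.
(x−vt)²/(4Dt) = (-1.51618)²/(4 × 0.133 × 9.46) = 0.4568; exp(−0.4568) = 0.6333.
C = 0.01663 × 0.6333 = 0.0105 kg/m³.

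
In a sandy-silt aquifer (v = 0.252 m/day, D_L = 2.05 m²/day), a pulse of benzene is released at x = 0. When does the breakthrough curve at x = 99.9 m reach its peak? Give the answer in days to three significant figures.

For the 1D instantaneous-source solution, setting ∂C/∂t = 0 at fixed x gives v²t² + 2Dt − x² = 0, so t = (√(D² + v²x²) − D)/v².
√(D² + v²x²) = √(2.05² + 0.252² × 99.9²) = 25.26; v² = 0.063504.
t = (25.26 − 2.05)/0.063504 = 365 days (vs. the pure-advection estimate x/v = 396 d).

365 days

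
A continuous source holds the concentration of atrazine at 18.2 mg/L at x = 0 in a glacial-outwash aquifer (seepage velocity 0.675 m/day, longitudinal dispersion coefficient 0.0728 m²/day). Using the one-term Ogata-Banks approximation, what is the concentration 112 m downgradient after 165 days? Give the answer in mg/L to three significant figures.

For a continuous step input, C/C₀ ≈ ½·erfc((x−vt)/(2√(Dt))).
vt = 0.675 × 165 = 111.375 m and 2√(Dt) = 2√(0.0728 × 165) = 6.932 m.
Argument (x−vt)/(2√(Dt)) = (112 − 111.375)/6.932 = 0.09016; ½·erfc(0.09016) = 0.4493.
C = 18.2 × 0.4493 = 8.18 mg/L.

8.18 mg/L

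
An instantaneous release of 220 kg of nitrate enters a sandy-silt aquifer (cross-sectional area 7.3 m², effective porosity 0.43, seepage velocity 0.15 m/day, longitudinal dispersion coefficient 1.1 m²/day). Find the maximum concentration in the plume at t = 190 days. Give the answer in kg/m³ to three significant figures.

The peak of an instantaneous 1D plume sits at x = vt; there the Gaussian factor is 1 and C_max = M/(n_e·A·√(4πDt)), where n_e·A is the pore area the mass is dissolved in.
√(4πDt) = √(4π × 1.1 × 190) = 51.25 m, so C_max = 220/(0.43 × 7.3 × 51.25) = 1.37 kg/m³.

1.37 kg/m³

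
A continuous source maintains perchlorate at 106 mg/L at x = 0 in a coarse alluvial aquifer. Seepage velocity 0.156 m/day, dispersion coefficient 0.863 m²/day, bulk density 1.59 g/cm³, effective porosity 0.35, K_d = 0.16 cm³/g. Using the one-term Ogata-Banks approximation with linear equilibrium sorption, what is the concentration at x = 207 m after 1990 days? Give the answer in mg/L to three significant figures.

28.7 mg/L

Retardation factor R = 1 + ρ_b·K_d/n = 1 + 1.59 × 0.16/0.35 = 1.727.
Sorption retards both mechanisms: v_R = v/R = 0.09033 m/day, D_R = D/R = 0.4997 m²/day.
v_R·t = 0.09033 × 1990 = 179.7567 m; 2√(D_R t) = 63.07 m; argument = (207 − 179.7567)/63.07 = 0.4320.
C = C₀ × ½·erfc(0.4320) = 106 × 0.2706 = 28.7 mg/L.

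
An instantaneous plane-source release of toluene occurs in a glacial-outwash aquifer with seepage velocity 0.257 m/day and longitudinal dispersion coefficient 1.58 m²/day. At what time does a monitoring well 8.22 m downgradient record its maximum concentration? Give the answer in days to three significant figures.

For the 1D instantaneous-source solution, setting ∂C/∂t = 0 at fixed x gives v²t² + 2Dt − x² = 0, so t = (√(D² + v²x²) − D)/v².
√(D² + v²x²) = √(1.58² + 0.257² × 8.22²) = 2.638; v² = 0.066049.
t = (2.638 − 1.58)/0.066049 = 16.0 days (vs. the pure-advection estimate x/v = 32.0 d).

16.0 days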